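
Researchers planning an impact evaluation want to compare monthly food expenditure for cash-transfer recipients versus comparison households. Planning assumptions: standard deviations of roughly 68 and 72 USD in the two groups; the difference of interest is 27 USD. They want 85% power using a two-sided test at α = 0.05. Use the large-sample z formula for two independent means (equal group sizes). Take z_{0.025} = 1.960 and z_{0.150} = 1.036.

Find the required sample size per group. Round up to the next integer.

n = (z_{α/2} + z_β)² · (σ₁² + σ₂²) / δ²
  = (1.960 + 1.036)² · (68² + 72² = 9808) / 27²
  = 8.9760 · 9808 / 729
  = 120.76
Round up → n = 121 per group.

n = 121 per group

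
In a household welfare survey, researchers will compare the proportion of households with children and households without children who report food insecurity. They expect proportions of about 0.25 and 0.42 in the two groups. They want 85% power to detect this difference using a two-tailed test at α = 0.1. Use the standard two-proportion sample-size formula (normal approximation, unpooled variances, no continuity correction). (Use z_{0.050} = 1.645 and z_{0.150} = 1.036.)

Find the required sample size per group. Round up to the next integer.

n = (z_{α/2} + z_β)² · [p₁(1−p₁) + p₂(1−p₂)] / (p₁ − p₂)²
  = (1.645 + 1.036)² · (0.25·0.75 + 0.42·0.58) / (-0.17)²
  = (2.681)² · (0.1875 + 0.2436) / 0.0289
  = 7.1878 · 0.4311 / 0.0289
  = 107.22
Round up → n = 108 per group.

n = 108 per group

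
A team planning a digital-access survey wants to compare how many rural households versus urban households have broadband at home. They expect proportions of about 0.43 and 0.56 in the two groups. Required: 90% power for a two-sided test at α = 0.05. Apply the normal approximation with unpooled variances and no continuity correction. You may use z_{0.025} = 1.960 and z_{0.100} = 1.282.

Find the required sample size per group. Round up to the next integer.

n = (z_{α/2} + z_β)² · [p₁(1−p₁) + p₂(1−p₂)] / (p₁ − p₂)²
  = (1.960 + 1.282)² · (0.43·0.57 + 0.56·0.44) / (-0.13)²
  = (3.242)² · (0.2451 + 0.2464) / 0.0169
  = 10.5106 · 0.4915 / 0.0169
  = 305.68
Round up → n = 306 per group.

n = 306 per group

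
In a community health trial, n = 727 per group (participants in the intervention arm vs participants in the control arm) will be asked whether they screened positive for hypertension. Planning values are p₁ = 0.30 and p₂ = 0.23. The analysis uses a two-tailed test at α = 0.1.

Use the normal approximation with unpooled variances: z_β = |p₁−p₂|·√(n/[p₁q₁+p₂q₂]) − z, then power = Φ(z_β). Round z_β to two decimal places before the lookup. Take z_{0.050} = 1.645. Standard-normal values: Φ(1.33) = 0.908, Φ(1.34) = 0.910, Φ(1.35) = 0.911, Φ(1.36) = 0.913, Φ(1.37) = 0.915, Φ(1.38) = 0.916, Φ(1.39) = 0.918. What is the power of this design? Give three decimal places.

Power ≈ 0.918

z_β = |p₁−p₂|·√(n/[p₁q₁+p₂q₂]) − z_{α/2}
    = 0.07 · √(727/0.3871) − 1.645
    = 0.07 · 43.3367 − 1.645
    = 3.0336 − 1.645 = 1.3886 → 1.39
Power = Φ(1.39) = 0.918.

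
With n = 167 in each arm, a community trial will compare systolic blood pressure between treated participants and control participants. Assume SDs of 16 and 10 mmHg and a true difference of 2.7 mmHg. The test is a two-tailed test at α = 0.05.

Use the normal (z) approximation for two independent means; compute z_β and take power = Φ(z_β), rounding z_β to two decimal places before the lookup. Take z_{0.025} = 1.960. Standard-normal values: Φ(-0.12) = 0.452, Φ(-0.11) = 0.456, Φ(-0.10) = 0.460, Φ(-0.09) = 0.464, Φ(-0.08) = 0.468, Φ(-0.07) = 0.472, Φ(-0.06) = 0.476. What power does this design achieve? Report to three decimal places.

z_β = δ·√(n/(σ₁²+σ₂²)) − z_{α/2}
    = 2.7 · √(167/356) − 1.960
    = 2.7 · 0.68491 − 1.960
    = 1.8493 − 1.960 = -0.1107 → -0.11
Power = Φ(-0.11) = 0.456.

Power ≈ 0.456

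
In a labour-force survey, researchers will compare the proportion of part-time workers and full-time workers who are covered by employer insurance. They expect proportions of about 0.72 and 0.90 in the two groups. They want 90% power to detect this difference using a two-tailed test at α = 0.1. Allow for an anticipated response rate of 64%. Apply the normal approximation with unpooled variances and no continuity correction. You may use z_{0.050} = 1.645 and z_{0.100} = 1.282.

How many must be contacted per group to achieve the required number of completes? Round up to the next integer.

n = (z_{α/2} + z_β)² · [p₁(1−p₁) + p₂(1−p₂)] / (p₁ − p₂)²
  = (1.645 + 1.282)² · (0.72·0.28 + 0.90·0.10) / (-0.18)²
  = (2.927)² · (0.2016 + 0.0900) / 0.0324
  = 8.5673 · 0.2916 / 0.0324
  = 77.11
Adjust for 64% response: 77.11 / 0.64 = 120.48.
Round up → n = 121 per group.

n = 121 per group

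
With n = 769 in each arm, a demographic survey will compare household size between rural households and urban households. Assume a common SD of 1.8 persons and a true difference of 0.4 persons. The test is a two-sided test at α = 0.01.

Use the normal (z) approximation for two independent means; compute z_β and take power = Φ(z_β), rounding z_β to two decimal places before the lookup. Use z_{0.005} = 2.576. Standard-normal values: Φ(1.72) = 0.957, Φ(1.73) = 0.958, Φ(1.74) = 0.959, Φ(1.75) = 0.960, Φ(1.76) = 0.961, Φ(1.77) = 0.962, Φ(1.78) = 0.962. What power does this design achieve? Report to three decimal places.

z_β = δ·√(n/(σ₁²+σ₂²)) − z_{α/2}
    = 0.4 · √(769/6.48) − 2.576
    = 0.4 · 10.89371 − 2.576
    = 4.3575 − 2.576 = 1.7815 → 1.78
Power = Φ(1.78) = 0.962.

Power ≈ 0.962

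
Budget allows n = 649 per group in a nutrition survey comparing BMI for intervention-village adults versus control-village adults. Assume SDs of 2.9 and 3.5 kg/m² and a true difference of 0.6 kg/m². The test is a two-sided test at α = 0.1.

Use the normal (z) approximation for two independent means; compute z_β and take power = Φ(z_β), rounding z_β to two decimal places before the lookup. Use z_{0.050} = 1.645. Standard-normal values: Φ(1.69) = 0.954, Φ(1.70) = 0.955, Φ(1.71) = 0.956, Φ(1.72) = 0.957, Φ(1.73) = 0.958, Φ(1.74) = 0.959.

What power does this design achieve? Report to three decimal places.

Power ≈ 0.957

z_β = δ·√(n/(σ₁²+σ₂²)) − z_{α/2}
    = 0.6 · √(649/20.66) − 1.645
    = 0.6 · 5.60476 − 1.645
    = 3.3629 − 1.645 = 1.7179 → 1.72
Power = Φ(1.72) = 0.957.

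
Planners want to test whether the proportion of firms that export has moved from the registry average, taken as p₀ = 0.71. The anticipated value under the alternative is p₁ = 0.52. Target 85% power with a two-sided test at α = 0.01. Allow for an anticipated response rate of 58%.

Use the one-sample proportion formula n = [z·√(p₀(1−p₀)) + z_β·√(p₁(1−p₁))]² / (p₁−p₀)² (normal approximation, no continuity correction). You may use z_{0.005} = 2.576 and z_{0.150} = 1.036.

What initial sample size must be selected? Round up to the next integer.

n = [z_{α/2}·√(p₀q₀) + z_β·√(p₁q₁)]² / (p₁ − p₀)²
  = [2.576·√(0.71·0.29) + 1.036·√(0.52·0.48)]² / (-0.19)²
  = [2.576·0.4538 + 1.036·0.4996]² / 0.0361
  = [1.6865]² / 0.0361
  = 78.79
Adjust for 58% response: 78.79 / 0.58 = 135.84.
Round up → n = 136.

n = 136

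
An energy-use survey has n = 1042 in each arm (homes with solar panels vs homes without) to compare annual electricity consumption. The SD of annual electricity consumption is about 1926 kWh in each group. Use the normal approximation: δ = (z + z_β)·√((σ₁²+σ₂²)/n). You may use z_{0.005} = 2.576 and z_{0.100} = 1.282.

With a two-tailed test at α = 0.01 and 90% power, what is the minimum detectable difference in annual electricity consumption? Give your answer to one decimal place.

δ = (z_{α/2} + z_β) · √((σ₁²+σ₂²)/n)
  = (2.576 + 1.282) · √(7418952/1042)
  = 3.858 · √7119.9
  = 3.858 · 84.3796
  = 325.5365

Minimum detectable difference ≈ 325.5 kWh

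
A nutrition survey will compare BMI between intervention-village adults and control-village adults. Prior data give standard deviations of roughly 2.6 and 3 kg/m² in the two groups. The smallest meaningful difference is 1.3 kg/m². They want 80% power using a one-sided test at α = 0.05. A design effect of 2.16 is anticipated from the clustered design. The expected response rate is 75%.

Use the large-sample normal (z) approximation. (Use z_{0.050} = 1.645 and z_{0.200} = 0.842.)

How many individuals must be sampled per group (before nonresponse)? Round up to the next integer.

n = (z_α + z_β)² · (σ₁² + σ₂²) / δ²
  = (1.645 + 0.842)² · (2.6² + 3² = 15.76) / 1.3²
  = 6.1852 · 15.76 / 1.69
  = 57.68
Design effect: 2.16 × 57.68 = 124.59.
Adjust for 75% response: 124.59 / 0.75 = 166.12.
Round up → n = 167 per group.

n = 167 per group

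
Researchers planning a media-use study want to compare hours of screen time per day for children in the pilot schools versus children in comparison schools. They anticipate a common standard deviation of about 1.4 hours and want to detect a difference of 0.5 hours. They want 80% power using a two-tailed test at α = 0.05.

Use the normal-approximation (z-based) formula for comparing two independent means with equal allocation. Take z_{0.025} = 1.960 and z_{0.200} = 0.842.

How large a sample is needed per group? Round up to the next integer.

n = 124 per group

n = (z_{α/2} + z_β)² · (σ₁² + σ₂²) / δ²
  = (1.960 + 0.842)² · (2·1.4² = 3.92) / 0.5²
  = 7.8512 · 3.92 / 0.25
  = 123.11
Round up → n = 124 per group.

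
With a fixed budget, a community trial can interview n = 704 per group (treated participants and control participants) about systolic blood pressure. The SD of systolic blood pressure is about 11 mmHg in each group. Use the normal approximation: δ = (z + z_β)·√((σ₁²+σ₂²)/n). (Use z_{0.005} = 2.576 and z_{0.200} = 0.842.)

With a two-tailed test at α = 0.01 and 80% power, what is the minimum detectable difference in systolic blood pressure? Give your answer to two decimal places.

Minimum detectable difference ≈ 2.00 mmHg

δ = (z_{α/2} + z_β) · √((σ₁²+σ₂²)/n)
  = (2.576 + 0.842) · √(242/704)
  = 3.418 · √0.34375
  = 3.418 · 0.5863
  = 2.0040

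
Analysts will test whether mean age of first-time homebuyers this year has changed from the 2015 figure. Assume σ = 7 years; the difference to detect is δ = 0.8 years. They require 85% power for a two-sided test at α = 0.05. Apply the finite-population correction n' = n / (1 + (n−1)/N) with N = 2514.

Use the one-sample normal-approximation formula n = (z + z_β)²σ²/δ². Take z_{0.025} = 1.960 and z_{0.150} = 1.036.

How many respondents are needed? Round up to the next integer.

n = (z_{α/2} + z_β)² · σ² / δ²
  = (1.960 + 1.036)² · 7² / 0.8²
  = 8.9760 · 49 / 0.64
  = 687.23
Finite-population correction (N = 2514): 687.23 / (1 + (687.23 − 1)/2514) = 539.86.
Round up → n = 540.

n = 540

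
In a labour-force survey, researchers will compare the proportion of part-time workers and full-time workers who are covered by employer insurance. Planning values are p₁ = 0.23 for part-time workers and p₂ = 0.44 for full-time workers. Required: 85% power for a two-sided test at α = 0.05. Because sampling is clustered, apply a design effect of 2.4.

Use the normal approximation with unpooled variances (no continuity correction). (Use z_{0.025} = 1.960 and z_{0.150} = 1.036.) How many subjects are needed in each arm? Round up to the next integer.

n = (z_{α/2} + z_β)² · [p₁(1−p₁) + p₂(1−p₂)] / (p₁ − p₂)²
  = (1.960 + 1.036)² · (0.23·0.77 + 0.44·0.56) / (-0.21)²
  = (2.996)² · (0.1771 + 0.2464) / 0.0441
  = 8.9760 · 0.4235 / 0.0441
  = 86.20
Design effect: 2.4 × 86.20 = 206.88.
Round up → n = 207 per group.

n = 207 per group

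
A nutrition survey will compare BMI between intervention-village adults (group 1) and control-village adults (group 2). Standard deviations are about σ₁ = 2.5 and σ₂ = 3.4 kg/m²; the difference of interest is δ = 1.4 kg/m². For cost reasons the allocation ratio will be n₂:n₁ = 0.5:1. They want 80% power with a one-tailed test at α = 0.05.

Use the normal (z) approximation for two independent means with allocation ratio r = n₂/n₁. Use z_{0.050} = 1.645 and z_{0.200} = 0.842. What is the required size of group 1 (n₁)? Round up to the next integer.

n₁ = 93

n₁ = (z_α + z_β)² · (σ₁² + σ₂²/r) / δ²
   = (1.645 + 0.842)² · (2.5² + 3.4²/0.5) / 1.4²
   = 6.1852 · (6.25 + 23.12) / 1.96
   = 6.1852 · 29.37 / 1.96
   = 92.68
Round up → n₁ = 93; n₂ = r·n₁ = 0.5 × 93 = 47.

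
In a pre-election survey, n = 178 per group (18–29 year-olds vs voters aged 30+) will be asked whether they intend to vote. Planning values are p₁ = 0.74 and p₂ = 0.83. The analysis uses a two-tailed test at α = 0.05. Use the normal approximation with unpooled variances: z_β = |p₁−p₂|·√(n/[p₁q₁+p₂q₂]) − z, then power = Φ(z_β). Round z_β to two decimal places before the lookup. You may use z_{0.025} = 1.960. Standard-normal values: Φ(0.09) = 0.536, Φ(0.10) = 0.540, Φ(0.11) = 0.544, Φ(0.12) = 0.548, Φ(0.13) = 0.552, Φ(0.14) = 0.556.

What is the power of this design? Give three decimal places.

z_β = |p₁−p₂|·√(n/[p₁q₁+p₂q₂]) − z_{α/2}
    = 0.09 · √(178/0.3335) − 1.960
    = 0.09 · 23.1027 − 1.960
    = 2.0792 − 1.960 = 0.1192 → 0.12
Power = Φ(0.12) = 0.548.

Power ≈ 0.548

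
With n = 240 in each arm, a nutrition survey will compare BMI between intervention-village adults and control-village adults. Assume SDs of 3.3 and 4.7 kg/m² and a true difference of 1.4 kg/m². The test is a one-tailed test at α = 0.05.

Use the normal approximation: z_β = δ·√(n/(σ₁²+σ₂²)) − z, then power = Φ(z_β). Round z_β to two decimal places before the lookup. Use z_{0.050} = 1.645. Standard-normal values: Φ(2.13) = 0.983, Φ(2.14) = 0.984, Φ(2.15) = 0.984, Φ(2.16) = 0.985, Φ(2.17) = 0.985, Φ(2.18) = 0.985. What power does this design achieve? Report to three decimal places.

z_β = δ·√(n/(σ₁²+σ₂²)) − z_α
    = 1.4 · √(240/32.98) − 1.645
    = 1.4 · 2.69762 − 1.645
    = 3.7767 − 1.645 = 2.1317 → 2.13
Power = Φ(2.13) = 0.983.

Power ≈ 0.983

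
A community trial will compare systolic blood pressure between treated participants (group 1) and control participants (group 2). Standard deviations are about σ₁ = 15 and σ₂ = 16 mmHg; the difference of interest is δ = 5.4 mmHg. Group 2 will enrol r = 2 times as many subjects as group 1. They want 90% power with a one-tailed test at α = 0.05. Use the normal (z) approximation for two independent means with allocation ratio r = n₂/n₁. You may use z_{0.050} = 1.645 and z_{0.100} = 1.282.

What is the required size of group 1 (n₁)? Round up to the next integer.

n₁ = 104

n₁ = (z_α + z_β)² · (σ₁² + σ₂²/r) / δ²
   = (1.645 + 1.282)² · (15² + 16²/2) / 5.4²
   = 8.5673 · (225 + 128) / 29.16
   = 8.5673 · 353 / 29.16
   = 103.71
Round up → n₁ = 104; n₂ = r·n₁ = 2 × 104 = 208.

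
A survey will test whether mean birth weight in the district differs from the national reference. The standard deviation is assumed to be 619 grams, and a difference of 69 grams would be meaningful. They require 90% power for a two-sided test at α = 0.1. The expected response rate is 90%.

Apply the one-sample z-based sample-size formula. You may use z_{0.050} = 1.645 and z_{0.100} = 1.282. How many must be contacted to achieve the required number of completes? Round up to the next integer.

n = 767

n = (z_{α/2} + z_β)² · σ² / δ²
  = (1.645 + 1.282)² · 619² / 69²
  = 8.5673 · 383161 / 4761
  = 689.49
Adjust for 90% response: 689.49 / 0.90 = 766.10.
Round up → n = 767.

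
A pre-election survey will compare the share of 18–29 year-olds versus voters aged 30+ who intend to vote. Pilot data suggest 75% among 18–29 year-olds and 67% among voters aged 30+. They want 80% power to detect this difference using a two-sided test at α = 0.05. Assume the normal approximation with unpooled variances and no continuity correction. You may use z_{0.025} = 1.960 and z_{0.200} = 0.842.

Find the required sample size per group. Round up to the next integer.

n = 502 per group

n = (z_{α/2} + z_β)² · [p₁(1−p₁) + p₂(1−p₂)] / (p₁ − p₂)²
  = (1.960 + 0.842)² · (0.75·0.25 + 0.67·0.33) / (0.08)²
  = (2.802)² · (0.1875 + 0.2211) / 0.0064
  = 7.8512 · 0.4086 / 0.0064
  = 501.25
Round up → n = 502 per group.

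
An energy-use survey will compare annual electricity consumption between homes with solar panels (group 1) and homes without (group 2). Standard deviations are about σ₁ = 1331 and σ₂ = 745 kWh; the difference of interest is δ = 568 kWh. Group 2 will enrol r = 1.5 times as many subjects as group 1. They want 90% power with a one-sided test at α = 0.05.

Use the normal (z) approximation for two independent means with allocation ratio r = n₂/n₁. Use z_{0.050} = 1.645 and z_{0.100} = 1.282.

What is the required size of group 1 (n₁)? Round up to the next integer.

n₁ = 57

n₁ = (z_α + z_β)² · (σ₁² + σ₂²/r) / δ²
   = (1.645 + 1.282)² · (1331² + 745²/1.5) / 568²
   = 8.5673 · (1771561 + 370016.7) / 322624
   = 8.5673 · 2141577.7 / 322624
   = 56.87
Round up → n₁ = 57; n₂ = r·n₁ = 1.5 × 57 = 86.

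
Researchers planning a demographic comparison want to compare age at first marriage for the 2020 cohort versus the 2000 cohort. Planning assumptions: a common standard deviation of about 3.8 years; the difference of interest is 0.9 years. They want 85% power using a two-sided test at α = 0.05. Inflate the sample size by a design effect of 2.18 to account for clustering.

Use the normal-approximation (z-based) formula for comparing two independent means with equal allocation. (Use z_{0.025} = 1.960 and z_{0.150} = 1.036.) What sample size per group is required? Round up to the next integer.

n = (z_{α/2} + z_β)² · (σ₁² + σ₂²) / δ²
  = (1.960 + 1.036)² · (2·3.8² = 28.88) / 0.9²
  = 8.9760 · 28.88 / 0.81
  = 320.03
Design effect: 2.18 × 320.03 = 697.67.
Round up → n = 698 per group.

n = 698 per group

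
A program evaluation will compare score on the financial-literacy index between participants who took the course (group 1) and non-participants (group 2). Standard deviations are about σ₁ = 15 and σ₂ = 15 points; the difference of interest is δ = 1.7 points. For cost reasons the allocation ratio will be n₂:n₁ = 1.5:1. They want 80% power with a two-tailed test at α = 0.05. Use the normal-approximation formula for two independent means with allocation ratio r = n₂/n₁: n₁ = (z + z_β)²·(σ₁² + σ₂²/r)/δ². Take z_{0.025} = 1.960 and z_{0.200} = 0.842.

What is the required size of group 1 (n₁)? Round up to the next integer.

n₁ = (z_{α/2} + z_β)² · (σ₁² + σ₂²/r) / δ²
   = (1.960 + 0.842)² · (15² + 15²/1.5) / 1.7²
   = 7.8512 · (225 + 150) / 2.89
   = 7.8512 · 375 / 2.89
   = 1018.75
Round up → n₁ = 1019; n₂ = r·n₁ = 1.5 × 1019 = 1529.

n₁ = 1019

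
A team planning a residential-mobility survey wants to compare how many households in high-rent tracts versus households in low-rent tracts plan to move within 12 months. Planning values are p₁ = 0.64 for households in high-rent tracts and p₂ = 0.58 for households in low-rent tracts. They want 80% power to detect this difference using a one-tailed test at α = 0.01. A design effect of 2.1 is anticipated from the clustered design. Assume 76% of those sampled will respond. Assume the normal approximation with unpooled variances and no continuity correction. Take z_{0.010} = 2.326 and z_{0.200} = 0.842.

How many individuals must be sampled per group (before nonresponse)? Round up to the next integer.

n = (z_α + z_β)² · [p₁(1−p₁) + p₂(1−p₂)] / (p₁ − p₂)²
  = (2.326 + 0.842)² · (0.64·0.36 + 0.58·0.42) / (0.06)²
  = (3.168)² · (0.2304 + 0.2436) / 0.0036
  = 10.0362 · 0.4740 / 0.0036
  = 1321.44
Design effect: 2.1 × 1321.44 = 2775.02.
Adjust for 76% response: 2775.02 / 0.76 = 3651.34.
Round up → n = 3652 per group.

n = 3652 per group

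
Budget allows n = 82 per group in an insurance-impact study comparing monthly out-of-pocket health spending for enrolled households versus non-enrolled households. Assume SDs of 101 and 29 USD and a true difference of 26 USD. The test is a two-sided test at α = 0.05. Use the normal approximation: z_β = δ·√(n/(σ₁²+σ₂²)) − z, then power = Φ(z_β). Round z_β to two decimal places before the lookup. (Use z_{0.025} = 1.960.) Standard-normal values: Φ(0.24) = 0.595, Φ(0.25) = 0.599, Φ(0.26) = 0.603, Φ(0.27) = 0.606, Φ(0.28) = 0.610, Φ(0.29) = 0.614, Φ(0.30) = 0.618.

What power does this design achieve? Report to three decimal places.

Power ≈ 0.610

z_β = δ·√(n/(σ₁²+σ₂²)) − z_{α/2}
    = 26 · √(82/11042) − 1.960
    = 26 · 0.08618 − 1.960
    = 2.2406 − 1.960 = 0.2806 → 0.28
Power = Φ(0.28) = 0.610.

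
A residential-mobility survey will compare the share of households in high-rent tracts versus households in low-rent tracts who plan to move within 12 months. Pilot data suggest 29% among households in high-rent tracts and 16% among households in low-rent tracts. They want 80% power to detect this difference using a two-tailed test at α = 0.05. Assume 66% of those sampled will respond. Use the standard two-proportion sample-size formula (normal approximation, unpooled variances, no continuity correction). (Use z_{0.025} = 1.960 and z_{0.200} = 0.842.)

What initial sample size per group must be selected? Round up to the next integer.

n = (z_{α/2} + z_β)² · [p₁(1−p₁) + p₂(1−p₂)] / (p₁ − p₂)²
  = (1.960 + 0.842)² · (0.29·0.71 + 0.16·0.84) / (0.13)²
  = (2.802)² · (0.2059 + 0.1344) / 0.0169
  = 7.8512 · 0.3403 / 0.0169
  = 158.09
Adjust for 66% response: 158.09 / 0.66 = 239.53.
Round up → n = 240 per group.

n = 240 per group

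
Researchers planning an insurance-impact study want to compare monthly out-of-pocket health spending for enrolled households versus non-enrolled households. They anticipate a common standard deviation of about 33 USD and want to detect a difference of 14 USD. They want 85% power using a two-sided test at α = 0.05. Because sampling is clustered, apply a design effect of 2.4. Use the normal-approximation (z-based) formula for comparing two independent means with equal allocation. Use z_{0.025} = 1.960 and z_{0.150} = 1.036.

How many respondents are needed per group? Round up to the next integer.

n = (z_{α/2} + z_β)² · (σ₁² + σ₂²) / δ²
  = (1.960 + 1.036)² · (2·33² = 2178) / 14²
  = 8.9760 · 2178 / 196
  = 99.74
Design effect: 2.4 × 99.74 = 239.38.
Round up → n = 240 per group.

n = 240 per group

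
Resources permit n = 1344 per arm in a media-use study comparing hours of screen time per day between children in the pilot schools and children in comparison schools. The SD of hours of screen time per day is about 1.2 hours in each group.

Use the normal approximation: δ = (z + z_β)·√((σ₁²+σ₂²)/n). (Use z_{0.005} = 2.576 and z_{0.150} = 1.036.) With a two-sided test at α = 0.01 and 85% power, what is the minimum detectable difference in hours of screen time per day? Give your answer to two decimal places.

Minimum detectable difference ≈ 0.17 hours

δ = (z_{α/2} + z_β) · √((σ₁²+σ₂²)/n)
  = (2.576 + 1.036) · √(2.88/1344)
  = 3.612 · √0.00214
  = 3.612 · 0.0463
  = 0.1672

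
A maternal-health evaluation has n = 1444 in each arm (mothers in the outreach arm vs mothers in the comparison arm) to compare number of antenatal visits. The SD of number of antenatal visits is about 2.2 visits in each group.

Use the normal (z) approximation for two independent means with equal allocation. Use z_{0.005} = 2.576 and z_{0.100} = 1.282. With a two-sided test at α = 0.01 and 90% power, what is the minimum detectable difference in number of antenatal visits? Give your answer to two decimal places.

Minimum detectable difference ≈ 0.32 visits

δ = (z_{α/2} + z_β) · √((σ₁²+σ₂²)/n)
  = (2.576 + 1.282) · √(9.68/1444)
  = 3.858 · √0.0067
  = 3.858 · 0.0819
  = 0.3159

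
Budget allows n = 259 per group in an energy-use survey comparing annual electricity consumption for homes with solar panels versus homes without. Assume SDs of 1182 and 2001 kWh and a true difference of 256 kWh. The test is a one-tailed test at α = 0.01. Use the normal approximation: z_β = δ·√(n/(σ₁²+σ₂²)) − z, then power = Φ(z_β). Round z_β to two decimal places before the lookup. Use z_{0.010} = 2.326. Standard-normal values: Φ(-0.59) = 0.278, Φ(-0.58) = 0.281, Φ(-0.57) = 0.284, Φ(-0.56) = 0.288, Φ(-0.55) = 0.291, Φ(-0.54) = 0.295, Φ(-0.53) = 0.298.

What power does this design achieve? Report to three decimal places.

z_β = δ·√(n/(σ₁²+σ₂²)) − z_α
    = 256 · √(259/5401125) − 2.326
    = 256 · 0.00692 − 2.326
    = 1.7728 − 2.326 = -0.5532 → -0.55
Power = Φ(-0.55) = 0.291.

Power ≈ 0.291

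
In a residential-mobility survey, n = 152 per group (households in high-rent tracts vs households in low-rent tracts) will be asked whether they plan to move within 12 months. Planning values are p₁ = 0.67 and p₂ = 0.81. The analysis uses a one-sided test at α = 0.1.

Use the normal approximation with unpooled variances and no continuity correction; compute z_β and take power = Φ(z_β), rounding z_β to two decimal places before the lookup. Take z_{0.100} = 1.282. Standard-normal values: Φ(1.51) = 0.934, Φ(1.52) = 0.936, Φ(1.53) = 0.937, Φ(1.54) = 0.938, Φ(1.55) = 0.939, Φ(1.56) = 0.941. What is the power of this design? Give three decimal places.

Power ≈ 0.938

z_β = |p₁−p₂|·√(n/[p₁q₁+p₂q₂]) − z_α
    = 0.14 · √(152/0.3750) − 1.282
    = 0.14 · 20.1329 − 1.282
    = 2.8186 − 1.282 = 1.5366 → 1.54
Power = Φ(1.54) = 0.938.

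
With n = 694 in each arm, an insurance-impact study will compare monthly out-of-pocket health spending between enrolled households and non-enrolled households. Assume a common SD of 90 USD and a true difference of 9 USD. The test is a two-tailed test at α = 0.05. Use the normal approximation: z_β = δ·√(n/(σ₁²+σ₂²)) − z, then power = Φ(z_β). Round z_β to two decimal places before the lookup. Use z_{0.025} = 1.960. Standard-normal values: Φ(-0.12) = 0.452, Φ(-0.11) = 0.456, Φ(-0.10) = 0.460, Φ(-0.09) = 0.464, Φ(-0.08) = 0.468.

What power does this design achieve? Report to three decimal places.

z_β = δ·√(n/(σ₁²+σ₂²)) − z_{α/2}
    = 9 · √(694/16200) − 1.960
    = 9 · 0.20698 − 1.960
    = 1.8628 − 1.960 = -0.0972 → -0.10
Power = Φ(-0.10) = 0.460.

Power ≈ 0.460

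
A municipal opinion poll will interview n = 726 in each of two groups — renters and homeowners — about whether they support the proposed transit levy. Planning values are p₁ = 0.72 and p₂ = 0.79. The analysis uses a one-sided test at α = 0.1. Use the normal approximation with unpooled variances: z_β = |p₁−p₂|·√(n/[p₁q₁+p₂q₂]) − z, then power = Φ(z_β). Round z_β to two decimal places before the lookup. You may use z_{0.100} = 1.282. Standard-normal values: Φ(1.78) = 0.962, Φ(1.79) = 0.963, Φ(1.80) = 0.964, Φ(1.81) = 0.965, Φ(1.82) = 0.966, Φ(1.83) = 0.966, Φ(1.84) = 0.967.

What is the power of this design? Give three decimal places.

Power ≈ 0.966

z_β = |p₁−p₂|·√(n/[p₁q₁+p₂q₂]) − z_α
    = 0.07 · √(726/0.3675) − 1.282
    = 0.07 · 44.4467 − 1.282
    = 3.1113 − 1.282 = 1.8293 → 1.83
Power = Φ(1.83) = 0.966.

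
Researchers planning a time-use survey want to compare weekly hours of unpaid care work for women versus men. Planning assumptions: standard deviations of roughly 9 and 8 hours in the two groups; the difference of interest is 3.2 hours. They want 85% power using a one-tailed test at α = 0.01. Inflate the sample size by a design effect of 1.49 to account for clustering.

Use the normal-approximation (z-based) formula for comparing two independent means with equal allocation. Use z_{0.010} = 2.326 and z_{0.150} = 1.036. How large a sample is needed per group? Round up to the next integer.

n = (z_α + z_β)² · (σ₁² + σ₂²) / δ²
  = (2.326 + 1.036)² · (9² + 8² = 145) / 3.2²
  = 11.3030 · 145 / 10.24
  = 160.05
Design effect: 1.49 × 160.05 = 238.48.
Round up → n = 239 per group.

n = 239 per group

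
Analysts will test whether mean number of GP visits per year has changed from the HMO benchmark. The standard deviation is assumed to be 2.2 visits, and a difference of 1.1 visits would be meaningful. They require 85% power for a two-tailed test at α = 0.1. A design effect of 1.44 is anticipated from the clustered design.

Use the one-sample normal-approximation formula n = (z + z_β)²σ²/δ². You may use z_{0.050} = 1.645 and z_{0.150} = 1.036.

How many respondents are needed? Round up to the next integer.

n = 42

n = (z_{α/2} + z_β)² · σ² / δ²
  = (1.645 + 1.036)² · 2.2² / 1.1²
  = 7.1878 · 4.84 / 1.21
  = 28.75
Design effect: 1.44 × 28.75 = 41.40.
Round up → n = 42.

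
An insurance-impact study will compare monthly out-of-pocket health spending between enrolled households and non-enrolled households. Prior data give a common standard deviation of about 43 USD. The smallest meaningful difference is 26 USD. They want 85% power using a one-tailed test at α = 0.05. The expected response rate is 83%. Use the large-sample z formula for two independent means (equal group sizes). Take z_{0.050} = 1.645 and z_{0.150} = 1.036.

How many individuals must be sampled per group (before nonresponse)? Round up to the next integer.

n = (z_α + z_β)² · (σ₁² + σ₂²) / δ²
  = (1.645 + 1.036)² · (2·43² = 3698) / 26²
  = 7.1878 · 3698 / 676
  = 39.32
Adjust for 83% response: 39.32 / 0.83 = 47.37.
Round up → n = 48 per group.

n = 48 per group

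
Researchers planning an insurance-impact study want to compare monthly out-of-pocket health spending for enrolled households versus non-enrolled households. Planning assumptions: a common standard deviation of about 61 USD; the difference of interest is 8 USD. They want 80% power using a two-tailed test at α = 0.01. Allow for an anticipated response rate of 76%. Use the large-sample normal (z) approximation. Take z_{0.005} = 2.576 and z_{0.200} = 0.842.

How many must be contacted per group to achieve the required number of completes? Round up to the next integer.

n = 1788 per group

n = (z_{α/2} + z_β)² · (σ₁² + σ₂²) / δ²
  = (2.576 + 0.842)² · (2·61² = 7442) / 8²
  = 11.6827 · 7442 / 64
  = 1358.48
Adjust for 76% response: 1358.48 / 0.76 = 1787.48.
Round up → n = 1788 per group.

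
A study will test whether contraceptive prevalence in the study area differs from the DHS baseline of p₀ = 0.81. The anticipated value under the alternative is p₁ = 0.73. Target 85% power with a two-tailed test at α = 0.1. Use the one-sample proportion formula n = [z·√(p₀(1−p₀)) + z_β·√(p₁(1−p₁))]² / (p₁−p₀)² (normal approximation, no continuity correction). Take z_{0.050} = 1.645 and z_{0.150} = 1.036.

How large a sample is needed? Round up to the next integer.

n = 191

n = [z_{α/2}·√(p₀q₀) + z_β·√(p₁q₁)]² / (p₁ − p₀)²
  = [1.645·√(0.81·0.19) + 1.036·√(0.73·0.27)]² / (-0.08)²
  = [1.645·0.3923 + 1.036·0.4440]² / 0.0064
  = [1.1053]² / 0.0064
  = 190.88
Round up → n = 191.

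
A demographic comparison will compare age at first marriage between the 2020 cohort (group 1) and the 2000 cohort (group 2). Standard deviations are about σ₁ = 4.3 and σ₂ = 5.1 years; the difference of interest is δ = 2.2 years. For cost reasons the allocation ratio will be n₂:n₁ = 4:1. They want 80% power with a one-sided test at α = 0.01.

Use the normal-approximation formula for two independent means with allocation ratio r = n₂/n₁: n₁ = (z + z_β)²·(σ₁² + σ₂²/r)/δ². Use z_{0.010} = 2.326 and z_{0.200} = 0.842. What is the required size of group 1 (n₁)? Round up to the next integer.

n₁ = (z_α + z_β)² · (σ₁² + σ₂²/r) / δ²
   = (2.326 + 0.842)² · (4.3² + 5.1²/4) / 2.2²
   = 10.0362 · (18.49 + 6.5025) / 4.84
   = 10.0362 · 24.9925 / 4.84
   = 51.82
Round up → n₁ = 52; n₂ = r·n₁ = 4 × 52 = 208.

n₁ = 52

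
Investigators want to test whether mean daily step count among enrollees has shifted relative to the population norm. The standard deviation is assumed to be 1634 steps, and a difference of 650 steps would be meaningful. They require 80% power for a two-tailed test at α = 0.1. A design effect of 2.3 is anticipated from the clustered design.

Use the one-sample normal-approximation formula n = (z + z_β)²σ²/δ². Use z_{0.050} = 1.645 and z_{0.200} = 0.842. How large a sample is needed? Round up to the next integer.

n = (z_{α/2} + z_β)² · σ² / δ²
  = (1.645 + 0.842)² · 1634² / 650²
  = 6.1852 · 2669956 / 422500
  = 39.09
Design effect: 2.3 × 39.09 = 89.90.
Round up → n = 90.

n = 90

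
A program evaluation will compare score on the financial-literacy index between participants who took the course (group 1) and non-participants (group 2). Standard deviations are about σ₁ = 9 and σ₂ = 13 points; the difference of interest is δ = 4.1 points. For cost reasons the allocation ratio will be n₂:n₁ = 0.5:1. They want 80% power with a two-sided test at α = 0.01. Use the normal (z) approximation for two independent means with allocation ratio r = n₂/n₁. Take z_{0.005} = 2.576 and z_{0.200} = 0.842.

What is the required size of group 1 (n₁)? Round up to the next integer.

n₁ = (z_{α/2} + z_β)² · (σ₁² + σ₂²/r) / δ²
   = (2.576 + 0.842)² · (9² + 13²/0.5) / 4.1²
   = 11.6827 · (81 + 338) / 16.81
   = 11.6827 · 419 / 16.81
   = 291.20
Round up → n₁ = 292; n₂ = r·n₁ = 0.5 × 292 = 146.

n₁ = 292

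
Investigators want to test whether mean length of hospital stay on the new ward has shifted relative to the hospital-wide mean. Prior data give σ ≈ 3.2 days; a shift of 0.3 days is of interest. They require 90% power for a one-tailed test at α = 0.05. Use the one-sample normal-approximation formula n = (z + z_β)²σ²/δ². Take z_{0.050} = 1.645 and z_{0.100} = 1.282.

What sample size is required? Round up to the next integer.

n = 975

n = (z_α + z_β)² · σ² / δ²
  = (1.645 + 1.282)² · 3.2² / 0.3²
  = 8.5673 · 10.24 / 0.09
  = 974.77
Round up → n = 975.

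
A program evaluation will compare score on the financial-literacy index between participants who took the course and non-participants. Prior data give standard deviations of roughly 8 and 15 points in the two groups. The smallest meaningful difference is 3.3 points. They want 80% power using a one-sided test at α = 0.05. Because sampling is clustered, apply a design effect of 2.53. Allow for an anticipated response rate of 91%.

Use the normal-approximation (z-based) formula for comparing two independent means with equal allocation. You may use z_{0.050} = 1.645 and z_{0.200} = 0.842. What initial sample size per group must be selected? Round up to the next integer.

n = 457 per group

n = (z_α + z_β)² · (σ₁² + σ₂²) / δ²
  = (1.645 + 0.842)² · (8² + 15² = 289) / 3.3²
  = 6.1852 · 289 / 10.89
  = 164.14
Design effect: 2.53 × 164.14 = 415.28.
Adjust for 91% response: 415.28 / 0.91 = 456.35.
Round up → n = 457 per group.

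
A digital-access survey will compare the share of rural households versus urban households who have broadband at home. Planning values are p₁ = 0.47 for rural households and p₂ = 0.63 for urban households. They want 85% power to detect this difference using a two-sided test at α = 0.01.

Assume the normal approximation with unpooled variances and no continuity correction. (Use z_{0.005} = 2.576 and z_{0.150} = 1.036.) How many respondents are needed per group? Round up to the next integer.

n = (z_{α/2} + z_β)² · [p₁(1−p₁) + p₂(1−p₂)] / (p₁ − p₂)²
  = (2.576 + 1.036)² · (0.47·0.53 + 0.63·0.37) / (-0.16)²
  = (3.612)² · (0.2491 + 0.2331) / 0.0256
  = 13.0465 · 0.4822 / 0.0256
  = 245.74
Round up → n = 246 per group.

n = 246 per group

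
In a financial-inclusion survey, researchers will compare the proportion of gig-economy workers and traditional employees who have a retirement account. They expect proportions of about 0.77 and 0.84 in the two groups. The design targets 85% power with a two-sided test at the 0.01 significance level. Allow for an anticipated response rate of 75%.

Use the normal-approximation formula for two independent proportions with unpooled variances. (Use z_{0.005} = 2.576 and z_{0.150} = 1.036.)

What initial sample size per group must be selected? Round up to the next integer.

n = 1106 per group

n = (z_{α/2} + z_β)² · [p₁(1−p₁) + p₂(1−p₂)] / (p₁ − p₂)²
  = (2.576 + 1.036)² · (0.77·0.23 + 0.84·0.16) / (-0.07)²
  = (3.612)² · (0.1771 + 0.1344) / 0.0049
  = 13.0465 · 0.3115 / 0.0049
  = 829.39
Adjust for 75% response: 829.39 / 0.75 = 1105.85.
Round up → n = 1106 per group.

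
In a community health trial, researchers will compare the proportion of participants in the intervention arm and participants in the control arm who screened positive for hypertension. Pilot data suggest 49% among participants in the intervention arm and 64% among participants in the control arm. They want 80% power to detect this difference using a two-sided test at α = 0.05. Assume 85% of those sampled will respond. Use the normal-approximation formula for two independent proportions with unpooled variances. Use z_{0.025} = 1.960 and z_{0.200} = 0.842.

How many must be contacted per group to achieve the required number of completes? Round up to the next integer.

n = (z_{α/2} + z_β)² · [p₁(1−p₁) + p₂(1−p₂)] / (p₁ − p₂)²
  = (1.960 + 0.842)² · (0.49·0.51 + 0.64·0.36) / (-0.15)²
  = (2.802)² · (0.2499 + 0.2304) / 0.0225
  = 7.8512 · 0.4803 / 0.0225
  = 167.60
Adjust for 85% response: 167.60 / 0.85 = 197.17.
Round up → n = 198 per group.

n = 198 per group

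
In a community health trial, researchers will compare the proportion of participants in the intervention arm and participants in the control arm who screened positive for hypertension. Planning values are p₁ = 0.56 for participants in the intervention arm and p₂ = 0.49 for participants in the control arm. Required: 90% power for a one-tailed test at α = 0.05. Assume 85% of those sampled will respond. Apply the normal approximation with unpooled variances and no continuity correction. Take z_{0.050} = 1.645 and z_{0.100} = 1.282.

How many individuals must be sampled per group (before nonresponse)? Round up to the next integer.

n = 1021 per group

n = (z_α + z_β)² · [p₁(1−p₁) + p₂(1−p₂)] / (p₁ − p₂)²
  = (1.645 + 1.282)² · (0.56·0.44 + 0.49·0.51) / (0.07)²
  = (2.927)² · (0.2464 + 0.2499) / 0.0049
  = 8.5673 · 0.4963 / 0.0049
  = 867.75
Adjust for 85% response: 867.75 / 0.85 = 1020.88.
Round up → n = 1021 per group.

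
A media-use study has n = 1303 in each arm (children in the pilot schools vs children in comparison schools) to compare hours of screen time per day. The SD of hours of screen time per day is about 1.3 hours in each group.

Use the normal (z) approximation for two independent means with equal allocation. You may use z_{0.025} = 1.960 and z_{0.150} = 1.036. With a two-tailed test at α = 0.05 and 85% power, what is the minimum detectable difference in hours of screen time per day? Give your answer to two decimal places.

Minimum detectable difference ≈ 0.15 hours

δ = (z_{α/2} + z_β) · √((σ₁²+σ₂²)/n)
  = (1.960 + 1.036) · √(3.38/1303)
  = 2.996 · √0.00259
  = 2.996 · 0.0509
  = 0.1526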